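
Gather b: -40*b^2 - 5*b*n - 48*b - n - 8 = -40*b^2 + b*(-5*n - 48) - n - 8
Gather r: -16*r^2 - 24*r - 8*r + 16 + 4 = -16*r^2 - 32*r + 20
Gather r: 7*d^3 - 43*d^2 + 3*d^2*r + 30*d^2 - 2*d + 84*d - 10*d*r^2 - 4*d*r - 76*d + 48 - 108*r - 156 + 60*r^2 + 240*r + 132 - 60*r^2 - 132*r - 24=7*d^3 - 13*d^2 - 10*d*r^2 + 6*d + r*(3*d^2 - 4*d)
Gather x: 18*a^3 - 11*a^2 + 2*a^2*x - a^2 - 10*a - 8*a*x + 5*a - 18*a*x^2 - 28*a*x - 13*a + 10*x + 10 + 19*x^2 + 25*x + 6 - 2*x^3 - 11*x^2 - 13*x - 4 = 18*a^3 - 12*a^2 - 18*a - 2*x^3 + x^2*(8 - 18*a) + x*(2*a^2 - 36*a + 22) + 12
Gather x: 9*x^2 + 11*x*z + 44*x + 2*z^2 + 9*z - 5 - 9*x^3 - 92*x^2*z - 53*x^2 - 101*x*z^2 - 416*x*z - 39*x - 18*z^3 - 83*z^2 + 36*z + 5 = -9*x^3 + x^2*(-92*z - 44) + x*(-101*z^2 - 405*z + 5) - 18*z^3 - 81*z^2 + 45*z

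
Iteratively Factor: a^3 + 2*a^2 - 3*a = (a - 1)*(a^2 + 3*a) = (a - 1)*(a + 3)*(a)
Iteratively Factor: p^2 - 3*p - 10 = (p + 2)*(p - 5)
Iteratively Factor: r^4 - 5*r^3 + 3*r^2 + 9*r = (r + 1)*(r^3 - 6*r^2 + 9*r) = r*(r + 1)*(r^2 - 6*r + 9) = r*(r - 3)*(r + 1)*(r - 3)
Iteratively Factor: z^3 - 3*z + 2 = (z + 2)*(z^2 - 2*z + 1) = (z - 1)*(z + 2)*(z - 1)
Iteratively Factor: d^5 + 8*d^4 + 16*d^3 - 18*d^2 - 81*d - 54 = (d + 3)*(d^4 + 5*d^3 + d^2 - 21*d - 18) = (d + 1)*(d + 3)*(d^3 + 4*d^2 - 3*d - 18) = (d + 1)*(d + 3)^2*(d^2 + d - 6) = (d - 2)*(d + 1)*(d + 3)^2*(d + 3)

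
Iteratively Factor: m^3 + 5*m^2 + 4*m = (m + 4)*(m^2 + m) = (m + 1)*(m + 4)*(m)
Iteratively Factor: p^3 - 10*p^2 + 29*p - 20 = (p - 1)*(p^2 - 9*p + 20) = (p - 5)*(p - 1)*(p - 4)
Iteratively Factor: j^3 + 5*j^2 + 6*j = (j + 3)*(j^2 + 2*j) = (j + 2)*(j + 3)*(j)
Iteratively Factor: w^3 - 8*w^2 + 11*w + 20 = (w + 1)*(w^2 - 9*w + 20) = (w - 5)*(w + 1)*(w - 4)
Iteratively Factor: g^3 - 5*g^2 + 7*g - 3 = (g - 1)*(g^2 - 4*g + 3) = (g - 1)^2*(g - 3)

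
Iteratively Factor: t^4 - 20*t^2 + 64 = (t - 2)*(t^3 + 2*t^2 - 16*t - 32) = (t - 4)*(t - 2)*(t^2 + 6*t + 8) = (t - 4)*(t - 2)*(t + 2)*(t + 4)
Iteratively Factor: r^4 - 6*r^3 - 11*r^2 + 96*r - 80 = (r + 4)*(r^3 - 10*r^2 + 29*r - 20) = (r - 5)*(r + 4)*(r^2 - 5*r + 4) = (r - 5)*(r - 4)*(r + 4)*(r - 1)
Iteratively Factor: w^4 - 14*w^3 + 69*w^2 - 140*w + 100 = (w - 5)*(w^3 - 9*w^2 + 24*w - 20) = (w - 5)*(w - 2)*(w^2 - 7*w + 10) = (w - 5)^2*(w - 2)*(w - 2)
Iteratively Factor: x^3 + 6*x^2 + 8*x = (x + 4)*(x^2 + 2*x) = x*(x + 4)*(x + 2)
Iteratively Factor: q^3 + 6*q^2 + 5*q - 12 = (q + 4)*(q^2 + 2*q - 3) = (q + 3)*(q + 4)*(q - 1)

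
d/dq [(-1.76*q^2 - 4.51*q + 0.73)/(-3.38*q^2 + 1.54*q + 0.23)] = (-17.9542*q^2 + 4.1252*q - 2.1615)/(11.4244*q^4 - 10.4104*q^3 + 0.8168*q^2 + 0.7084*q + 0.0529)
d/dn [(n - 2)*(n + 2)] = 2*n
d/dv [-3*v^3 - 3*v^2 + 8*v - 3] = -9*v^2 - 6*v + 8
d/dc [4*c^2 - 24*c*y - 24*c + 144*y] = 8*c - 24*y - 24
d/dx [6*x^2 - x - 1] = 12*x - 1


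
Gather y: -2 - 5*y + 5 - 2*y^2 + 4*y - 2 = -2*y^2 - y + 1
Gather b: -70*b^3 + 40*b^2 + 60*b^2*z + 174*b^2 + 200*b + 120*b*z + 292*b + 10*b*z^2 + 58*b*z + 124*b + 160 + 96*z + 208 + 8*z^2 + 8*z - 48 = -70*b^3 + b^2*(60*z + 214) + b*(10*z^2 + 178*z + 616) + 8*z^2 + 104*z + 320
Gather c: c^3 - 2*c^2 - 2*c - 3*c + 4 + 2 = c^3 - 2*c^2 - 5*c + 6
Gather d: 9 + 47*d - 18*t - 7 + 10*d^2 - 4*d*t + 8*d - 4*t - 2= 10*d^2 + d*(55 - 4*t) - 22*t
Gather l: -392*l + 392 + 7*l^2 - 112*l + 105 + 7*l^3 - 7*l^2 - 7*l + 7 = 7*l^3 - 511*l + 504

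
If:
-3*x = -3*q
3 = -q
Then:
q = -3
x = -3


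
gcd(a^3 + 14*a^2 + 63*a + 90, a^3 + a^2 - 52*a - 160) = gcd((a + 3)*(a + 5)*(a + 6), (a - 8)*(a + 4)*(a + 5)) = a + 5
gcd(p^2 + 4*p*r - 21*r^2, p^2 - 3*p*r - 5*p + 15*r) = p - 3*r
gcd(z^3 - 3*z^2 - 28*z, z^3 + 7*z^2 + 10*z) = z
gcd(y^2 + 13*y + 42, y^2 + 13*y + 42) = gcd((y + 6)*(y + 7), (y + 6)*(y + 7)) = y^2 + 13*y + 42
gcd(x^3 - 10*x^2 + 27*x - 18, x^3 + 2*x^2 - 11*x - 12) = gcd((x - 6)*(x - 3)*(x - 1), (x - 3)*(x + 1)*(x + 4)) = x - 3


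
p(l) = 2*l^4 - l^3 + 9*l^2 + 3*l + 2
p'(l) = 8*l^3 - 3*l^2 + 18*l + 3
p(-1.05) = 12.36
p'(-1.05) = -28.47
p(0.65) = 7.83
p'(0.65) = 15.63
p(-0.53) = 3.24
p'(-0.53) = -8.57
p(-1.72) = 46.06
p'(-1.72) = -77.54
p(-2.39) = 125.15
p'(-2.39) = -166.37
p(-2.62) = 168.14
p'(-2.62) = -208.63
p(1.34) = 26.22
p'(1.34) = 40.98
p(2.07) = 74.63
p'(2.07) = 98.36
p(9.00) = 13151.00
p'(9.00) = 5754.00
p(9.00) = 13151.00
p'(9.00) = 5754.00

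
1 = 1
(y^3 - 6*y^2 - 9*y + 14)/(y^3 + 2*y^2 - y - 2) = (y - 7)/(y + 1)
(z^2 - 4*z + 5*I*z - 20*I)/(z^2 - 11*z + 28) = (z + 5*I)/(z - 7)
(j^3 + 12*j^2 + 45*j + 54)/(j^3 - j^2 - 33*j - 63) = (j + 6)/(j - 7)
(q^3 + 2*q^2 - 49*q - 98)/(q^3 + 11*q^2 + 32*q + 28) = (q - 7)/(q + 2)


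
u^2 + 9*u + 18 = (u + 3)*(u + 6)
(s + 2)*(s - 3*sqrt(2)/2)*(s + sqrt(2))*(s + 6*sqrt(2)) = s^4 + 2*s^3 + 11*sqrt(2)*s^3/2 - 9*s^2 + 11*sqrt(2)*s^2 - 18*sqrt(2)*s - 18*s - 36*sqrt(2)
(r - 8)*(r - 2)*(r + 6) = r^3 - 4*r^2 - 44*r + 96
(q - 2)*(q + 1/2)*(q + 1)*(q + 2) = q^4 + 3*q^3/2 - 7*q^2/2 - 6*q - 2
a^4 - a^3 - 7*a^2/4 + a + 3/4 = (a - 3/2)*(a - 1)*(a + 1/2)*(a + 1)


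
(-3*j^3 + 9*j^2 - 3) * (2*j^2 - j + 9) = -6*j^5 + 21*j^4 - 36*j^3 + 75*j^2 + 3*j - 27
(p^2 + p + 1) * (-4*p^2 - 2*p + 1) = -4*p^4 - 6*p^3 - 5*p^2 - p + 1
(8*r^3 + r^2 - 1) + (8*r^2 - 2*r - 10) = 8*r^3 + 9*r^2 - 2*r - 11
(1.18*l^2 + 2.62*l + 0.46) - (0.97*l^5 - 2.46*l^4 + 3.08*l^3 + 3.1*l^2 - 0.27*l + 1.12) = -0.97*l^5 + 2.46*l^4 - 3.08*l^3 - 1.92*l^2 + 2.89*l - 0.66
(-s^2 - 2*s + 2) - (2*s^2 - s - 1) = -3*s^2 - s + 3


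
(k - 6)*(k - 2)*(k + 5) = k^3 - 3*k^2 - 28*k + 60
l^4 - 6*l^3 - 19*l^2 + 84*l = l*(l - 7)*(l - 3)*(l + 4)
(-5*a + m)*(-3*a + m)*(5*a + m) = 75*a^3 - 25*a^2*m - 3*a*m^2 + m^3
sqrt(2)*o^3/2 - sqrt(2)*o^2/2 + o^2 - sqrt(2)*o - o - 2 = (o - 2)*(o + 1)*(sqrt(2)*o/2 + 1)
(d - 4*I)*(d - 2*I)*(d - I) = d^3 - 7*I*d^2 - 14*d + 8*I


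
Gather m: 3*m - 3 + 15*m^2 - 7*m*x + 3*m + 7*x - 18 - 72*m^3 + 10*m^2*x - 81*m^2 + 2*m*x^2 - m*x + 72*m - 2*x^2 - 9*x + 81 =-72*m^3 + m^2*(10*x - 66) + m*(2*x^2 - 8*x + 78) - 2*x^2 - 2*x + 60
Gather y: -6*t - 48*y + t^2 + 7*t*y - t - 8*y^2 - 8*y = t^2 - 7*t - 8*y^2 + y*(7*t - 56)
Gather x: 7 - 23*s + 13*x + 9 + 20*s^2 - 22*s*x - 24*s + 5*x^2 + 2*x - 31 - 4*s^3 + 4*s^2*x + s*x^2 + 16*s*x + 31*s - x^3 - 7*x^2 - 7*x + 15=-4*s^3 + 20*s^2 - 16*s - x^3 + x^2*(s - 2) + x*(4*s^2 - 6*s + 8)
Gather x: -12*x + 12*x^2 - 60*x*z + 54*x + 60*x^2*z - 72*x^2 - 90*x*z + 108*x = x^2*(60*z - 60) + x*(150 - 150*z)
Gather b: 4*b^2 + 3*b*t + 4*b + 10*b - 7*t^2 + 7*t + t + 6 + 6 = 4*b^2 + b*(3*t + 14) - 7*t^2 + 8*t + 12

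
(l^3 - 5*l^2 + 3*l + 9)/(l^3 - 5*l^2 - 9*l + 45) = (l^2 - 2*l - 3)/(l^2 - 2*l - 15)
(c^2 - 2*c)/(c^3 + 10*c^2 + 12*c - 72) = c/(c^2 + 12*c + 36)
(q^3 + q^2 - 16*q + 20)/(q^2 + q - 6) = (q^2 + 3*q - 10)/(q + 3)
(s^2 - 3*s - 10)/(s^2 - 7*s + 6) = (s^2 - 3*s - 10)/(s^2 - 7*s + 6)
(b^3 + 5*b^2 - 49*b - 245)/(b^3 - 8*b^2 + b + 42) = (b^2 + 12*b + 35)/(b^2 - b - 6)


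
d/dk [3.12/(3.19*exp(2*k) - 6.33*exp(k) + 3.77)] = (19.7496 - 19.9056*exp(k))*exp(k)/(3.19*exp(2*k) - 6.33*exp(k) + 3.77)^2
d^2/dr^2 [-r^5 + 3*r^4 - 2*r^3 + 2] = 4*r*(-5*r^2 + 9*r - 3)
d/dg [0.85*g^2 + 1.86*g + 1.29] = 1.7*g + 1.86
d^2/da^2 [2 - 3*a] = 0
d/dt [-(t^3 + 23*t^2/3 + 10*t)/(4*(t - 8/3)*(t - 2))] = (-9*t^4 + 84*t^3 + 268*t^2 - 736*t - 480)/(4*(9*t^4 - 84*t^3 + 292*t^2 - 448*t + 256))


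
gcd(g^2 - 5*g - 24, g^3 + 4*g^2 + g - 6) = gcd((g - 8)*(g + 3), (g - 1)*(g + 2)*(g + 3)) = g + 3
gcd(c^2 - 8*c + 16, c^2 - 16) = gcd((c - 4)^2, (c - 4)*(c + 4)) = c - 4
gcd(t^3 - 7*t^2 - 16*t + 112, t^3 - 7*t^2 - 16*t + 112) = t^3 - 7*t^2 - 16*t + 112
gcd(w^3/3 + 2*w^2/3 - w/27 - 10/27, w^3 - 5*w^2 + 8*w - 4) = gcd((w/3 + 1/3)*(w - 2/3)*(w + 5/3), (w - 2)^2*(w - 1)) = 1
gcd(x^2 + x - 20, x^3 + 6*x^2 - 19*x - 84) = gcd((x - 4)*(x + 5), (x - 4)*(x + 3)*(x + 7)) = x - 4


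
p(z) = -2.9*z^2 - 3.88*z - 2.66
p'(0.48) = -6.66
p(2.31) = -27.10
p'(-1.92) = 7.26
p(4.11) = -67.59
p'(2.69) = -19.48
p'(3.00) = -21.28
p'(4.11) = -27.72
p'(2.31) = -17.28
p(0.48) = -5.19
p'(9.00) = -56.08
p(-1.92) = -5.90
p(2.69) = -34.08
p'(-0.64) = -0.17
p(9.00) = -272.48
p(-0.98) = -1.64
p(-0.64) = -1.36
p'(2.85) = -20.41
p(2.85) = -37.27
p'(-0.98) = 1.80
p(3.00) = -40.40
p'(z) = -5.8*z - 3.88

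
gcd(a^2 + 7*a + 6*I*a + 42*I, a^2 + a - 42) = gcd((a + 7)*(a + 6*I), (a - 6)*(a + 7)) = a + 7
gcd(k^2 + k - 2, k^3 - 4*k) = k + 2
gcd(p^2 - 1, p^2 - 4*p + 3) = p - 1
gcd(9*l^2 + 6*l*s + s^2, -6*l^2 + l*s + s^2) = 3*l + s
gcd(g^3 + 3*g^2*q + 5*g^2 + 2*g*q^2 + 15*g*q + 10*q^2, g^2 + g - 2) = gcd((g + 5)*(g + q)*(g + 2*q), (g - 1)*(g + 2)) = 1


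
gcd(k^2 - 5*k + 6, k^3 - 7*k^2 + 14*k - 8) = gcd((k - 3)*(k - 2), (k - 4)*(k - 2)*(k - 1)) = k - 2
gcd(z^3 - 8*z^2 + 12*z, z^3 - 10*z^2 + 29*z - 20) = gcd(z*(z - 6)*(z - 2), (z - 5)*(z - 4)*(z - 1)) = 1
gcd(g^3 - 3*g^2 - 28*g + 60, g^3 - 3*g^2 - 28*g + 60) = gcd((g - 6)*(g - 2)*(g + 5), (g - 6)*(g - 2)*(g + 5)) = g^3 - 3*g^2 - 28*g + 60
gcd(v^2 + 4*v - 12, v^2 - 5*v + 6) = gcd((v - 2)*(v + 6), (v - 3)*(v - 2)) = v - 2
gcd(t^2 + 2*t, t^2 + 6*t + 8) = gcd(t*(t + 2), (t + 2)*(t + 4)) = t + 2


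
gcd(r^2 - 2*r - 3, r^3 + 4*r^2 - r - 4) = r + 1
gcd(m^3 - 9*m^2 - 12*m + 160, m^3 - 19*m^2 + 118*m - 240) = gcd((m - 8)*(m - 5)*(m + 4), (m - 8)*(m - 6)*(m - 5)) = m^2 - 13*m + 40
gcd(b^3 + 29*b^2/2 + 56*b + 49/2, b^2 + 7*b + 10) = 1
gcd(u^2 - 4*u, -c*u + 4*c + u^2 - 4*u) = u - 4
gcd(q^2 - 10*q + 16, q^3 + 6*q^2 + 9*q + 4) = 1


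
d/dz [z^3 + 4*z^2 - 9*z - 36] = 3*z^2 + 8*z - 9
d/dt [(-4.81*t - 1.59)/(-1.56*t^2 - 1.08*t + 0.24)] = (7.5036*t^2 + 5.1948*t - (3.12*t + 1.08)*(4.81*t + 1.59) - 1.1544)/(1.56*t^2 + 1.08*t - 0.24)^2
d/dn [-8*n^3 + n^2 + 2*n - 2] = -24*n^2 + 2*n + 2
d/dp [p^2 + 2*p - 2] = 2*p + 2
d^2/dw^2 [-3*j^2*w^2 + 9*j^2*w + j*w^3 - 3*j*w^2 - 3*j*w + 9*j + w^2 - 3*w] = -6*j^2 + 6*j*w - 6*j + 2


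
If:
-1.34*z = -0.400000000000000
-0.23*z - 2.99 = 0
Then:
No Solution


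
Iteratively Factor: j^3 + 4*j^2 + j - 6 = (j + 2)*(j^2 + 2*j - 3) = (j - 1)*(j + 2)*(j + 3)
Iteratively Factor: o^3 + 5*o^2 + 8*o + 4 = (o + 2)*(o^2 + 3*o + 2) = (o + 1)*(o + 2)*(o + 2)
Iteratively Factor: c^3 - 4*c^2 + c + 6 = (c - 2)*(c^2 - 2*c - 3) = (c - 2)*(c + 1)*(c - 3)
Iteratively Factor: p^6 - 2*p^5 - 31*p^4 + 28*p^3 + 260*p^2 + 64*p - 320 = (p + 4)*(p^5 - 6*p^4 - 7*p^3 + 56*p^2 + 36*p - 80) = (p - 1)*(p + 4)*(p^4 - 5*p^3 - 12*p^2 + 44*p + 80) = (p - 1)*(p + 2)*(p + 4)*(p^3 - 7*p^2 + 2*p + 40) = (p - 5)*(p - 1)*(p + 2)*(p + 4)*(p^2 - 2*p - 8) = (p - 5)*(p - 4)*(p - 1)*(p + 2)*(p + 4)*(p + 2)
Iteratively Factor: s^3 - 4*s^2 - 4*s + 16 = (s - 4)*(s^2 - 4) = (s - 4)*(s - 2)*(s + 2)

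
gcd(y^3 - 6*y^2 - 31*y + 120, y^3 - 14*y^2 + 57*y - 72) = y^2 - 11*y + 24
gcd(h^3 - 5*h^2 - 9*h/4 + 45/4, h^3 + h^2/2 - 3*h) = h - 3/2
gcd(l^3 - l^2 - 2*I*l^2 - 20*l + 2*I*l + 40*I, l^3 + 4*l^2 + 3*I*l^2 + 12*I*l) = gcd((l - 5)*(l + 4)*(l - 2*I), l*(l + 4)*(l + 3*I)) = l + 4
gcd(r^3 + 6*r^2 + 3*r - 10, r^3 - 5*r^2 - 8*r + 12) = r^2 + r - 2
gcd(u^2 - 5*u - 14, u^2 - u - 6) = u + 2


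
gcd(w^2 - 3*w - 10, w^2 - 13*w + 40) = w - 5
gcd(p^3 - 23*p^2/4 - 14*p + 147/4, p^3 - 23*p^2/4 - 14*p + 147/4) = p^3 - 23*p^2/4 - 14*p + 147/4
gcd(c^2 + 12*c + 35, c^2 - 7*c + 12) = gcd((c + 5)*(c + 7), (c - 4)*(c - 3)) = 1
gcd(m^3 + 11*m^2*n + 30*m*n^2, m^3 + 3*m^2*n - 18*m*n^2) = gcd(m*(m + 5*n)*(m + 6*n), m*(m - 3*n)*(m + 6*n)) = m^2 + 6*m*n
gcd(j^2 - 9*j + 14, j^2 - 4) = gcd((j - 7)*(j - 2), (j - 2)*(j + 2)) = j - 2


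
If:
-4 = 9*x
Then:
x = -4/9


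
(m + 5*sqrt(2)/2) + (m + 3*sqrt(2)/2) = 2*m + 4*sqrt(2)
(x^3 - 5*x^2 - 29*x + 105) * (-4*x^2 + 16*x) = -4*x^5 + 36*x^4 + 36*x^3 - 884*x^2 + 1680*x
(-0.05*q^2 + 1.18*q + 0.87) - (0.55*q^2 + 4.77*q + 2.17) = -0.6*q^2 - 3.59*q - 1.3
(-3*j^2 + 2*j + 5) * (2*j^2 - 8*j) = -6*j^4 + 28*j^3 - 6*j^2 - 40*j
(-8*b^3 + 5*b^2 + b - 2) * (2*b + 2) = -16*b^4 - 6*b^3 + 12*b^2 - 2*b - 4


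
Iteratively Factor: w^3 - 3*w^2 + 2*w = (w)*(w^2 - 3*w + 2) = w*(w - 2)*(w - 1)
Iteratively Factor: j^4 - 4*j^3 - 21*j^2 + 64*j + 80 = (j - 4)*(j^3 - 21*j - 20) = (j - 5)*(j - 4)*(j^2 + 5*j + 4) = (j - 5)*(j - 4)*(j + 4)*(j + 1)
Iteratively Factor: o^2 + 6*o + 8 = (o + 2)*(o + 4)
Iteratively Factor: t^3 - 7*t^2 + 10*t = (t - 5)*(t^2 - 2*t) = (t - 5)*(t - 2)*(t)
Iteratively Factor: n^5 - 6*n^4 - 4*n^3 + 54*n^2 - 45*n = (n)*(n^4 - 6*n^3 - 4*n^2 + 54*n - 45) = n*(n + 3)*(n^3 - 9*n^2 + 23*n - 15) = n*(n - 3)*(n + 3)*(n^2 - 6*n + 5) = n*(n - 3)*(n - 1)*(n + 3)*(n - 5)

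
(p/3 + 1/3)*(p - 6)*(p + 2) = p^3/3 - p^2 - 16*p/3 - 4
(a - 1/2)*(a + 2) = a^2 + 3*a/2 - 1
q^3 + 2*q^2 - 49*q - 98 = (q - 7)*(q + 2)*(q + 7)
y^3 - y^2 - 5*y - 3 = (y - 3)*(y + 1)^2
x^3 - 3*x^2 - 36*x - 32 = (x - 8)*(x + 1)*(x + 4)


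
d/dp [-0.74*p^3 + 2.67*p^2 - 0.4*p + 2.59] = -2.22*p^2 + 5.34*p - 0.4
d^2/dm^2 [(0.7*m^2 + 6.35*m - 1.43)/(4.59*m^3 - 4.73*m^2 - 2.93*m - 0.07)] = (29.49534*m^6 + 802.69461*m^5 - 1132.221726*m^4 + 935.421416*m^3 - 53.477196*m^2 - 134.281026*m - 26.203778)/(96.702579*m^9 - 298.956339*m^8 + 122.886234*m^7 + 271.425988*m^6 - 69.325224*m^5 - 120.869586*m^4 - 30.907022*m^3 - 1.87236*m^2 - 0.043071*m - 0.000343)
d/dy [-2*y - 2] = -2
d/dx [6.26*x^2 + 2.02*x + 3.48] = 12.52*x + 2.02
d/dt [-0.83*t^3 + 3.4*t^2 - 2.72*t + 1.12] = -2.49*t^2 + 6.8*t - 2.72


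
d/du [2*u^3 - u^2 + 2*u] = 6*u^2 - 2*u + 2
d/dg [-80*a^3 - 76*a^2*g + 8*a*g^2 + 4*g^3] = -76*a^2 + 16*a*g + 12*g^2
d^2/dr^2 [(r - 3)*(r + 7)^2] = 6*r + 22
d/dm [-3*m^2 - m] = -6*m - 1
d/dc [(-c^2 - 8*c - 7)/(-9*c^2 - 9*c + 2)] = (-63*c^2 - 130*c - 79)/(81*c^4 + 162*c^3 + 45*c^2 - 36*c + 4)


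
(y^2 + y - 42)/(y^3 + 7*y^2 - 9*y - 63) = (y - 6)/(y^2 - 9)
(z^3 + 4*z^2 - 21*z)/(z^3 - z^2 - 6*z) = (z + 7)/(z + 2)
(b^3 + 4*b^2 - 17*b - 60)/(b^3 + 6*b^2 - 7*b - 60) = (b^2 - b - 12)/(b^2 + b - 12)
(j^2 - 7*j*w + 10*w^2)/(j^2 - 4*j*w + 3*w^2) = (j^2 - 7*j*w + 10*w^2)/(j^2 - 4*j*w + 3*w^2)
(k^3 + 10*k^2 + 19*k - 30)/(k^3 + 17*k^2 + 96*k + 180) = (k - 1)/(k + 6)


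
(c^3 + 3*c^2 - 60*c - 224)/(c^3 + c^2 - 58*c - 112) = (c + 4)/(c + 2)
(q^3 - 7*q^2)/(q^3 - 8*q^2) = (q - 7)/(q - 8)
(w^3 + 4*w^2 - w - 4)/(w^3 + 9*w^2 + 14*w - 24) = (w + 1)/(w + 6)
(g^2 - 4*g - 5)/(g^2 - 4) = (g^2 - 4*g - 5)/(g^2 - 4)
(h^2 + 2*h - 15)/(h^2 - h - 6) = (h + 5)/(h + 2)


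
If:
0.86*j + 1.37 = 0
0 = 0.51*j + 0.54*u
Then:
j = -1.59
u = 1.50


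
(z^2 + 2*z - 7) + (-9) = z^2 + 2*z - 16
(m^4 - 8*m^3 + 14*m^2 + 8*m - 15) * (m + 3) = m^5 - 5*m^4 - 10*m^3 + 50*m^2 + 9*m - 45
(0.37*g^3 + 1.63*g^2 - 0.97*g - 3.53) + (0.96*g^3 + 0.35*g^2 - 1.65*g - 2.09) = 1.33*g^3 + 1.98*g^2 - 2.62*g - 5.62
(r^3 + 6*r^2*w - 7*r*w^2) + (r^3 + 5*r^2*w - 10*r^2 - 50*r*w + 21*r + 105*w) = 2*r^3 + 11*r^2*w - 10*r^2 - 7*r*w^2 - 50*r*w + 21*r + 105*w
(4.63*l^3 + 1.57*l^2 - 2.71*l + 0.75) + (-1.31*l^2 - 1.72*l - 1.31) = 4.63*l^3 + 0.26*l^2 - 4.43*l - 0.56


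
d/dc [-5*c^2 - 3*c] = -10*c - 3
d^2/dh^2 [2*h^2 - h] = 4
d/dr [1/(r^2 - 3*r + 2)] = (3 - 2*r)/(r^2 - 3*r + 2)^2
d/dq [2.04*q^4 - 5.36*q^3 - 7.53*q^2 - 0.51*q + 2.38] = 8.16*q^3 - 16.08*q^2 - 15.06*q - 0.51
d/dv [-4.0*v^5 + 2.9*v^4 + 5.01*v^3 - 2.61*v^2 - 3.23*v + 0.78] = -20.0*v^4 + 11.6*v^3 + 15.03*v^2 - 5.22*v - 3.23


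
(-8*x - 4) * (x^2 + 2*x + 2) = -8*x^3 - 20*x^2 - 24*x - 8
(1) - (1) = 0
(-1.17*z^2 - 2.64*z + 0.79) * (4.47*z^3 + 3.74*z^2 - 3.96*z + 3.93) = -5.2299*z^5 - 16.1766*z^4 - 1.7091*z^3 + 8.8109*z^2 - 13.5036*z + 3.1047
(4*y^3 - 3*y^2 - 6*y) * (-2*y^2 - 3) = -8*y^5 + 6*y^4 + 9*y^2 + 18*y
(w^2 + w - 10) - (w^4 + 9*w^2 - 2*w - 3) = -w^4 - 8*w^2 + 3*w - 7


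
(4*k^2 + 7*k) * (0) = 0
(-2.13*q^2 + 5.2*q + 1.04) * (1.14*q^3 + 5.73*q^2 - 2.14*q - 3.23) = -2.4282*q^5 - 6.2769*q^4 + 35.5398*q^3 + 1.7111*q^2 - 19.0216*q - 3.3592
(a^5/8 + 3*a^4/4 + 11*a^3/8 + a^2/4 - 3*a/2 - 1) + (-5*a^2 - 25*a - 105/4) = a^5/8 + 3*a^4/4 + 11*a^3/8 - 19*a^2/4 - 53*a/2 - 109/4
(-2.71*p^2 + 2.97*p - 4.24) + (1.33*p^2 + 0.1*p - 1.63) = -1.38*p^2 + 3.07*p - 5.87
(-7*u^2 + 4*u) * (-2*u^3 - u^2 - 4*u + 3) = 14*u^5 - u^4 + 24*u^3 - 37*u^2 + 12*u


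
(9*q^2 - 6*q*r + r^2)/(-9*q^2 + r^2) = (-3*q + r)/(3*q + r)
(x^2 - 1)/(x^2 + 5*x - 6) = (x + 1)/(x + 6)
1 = 1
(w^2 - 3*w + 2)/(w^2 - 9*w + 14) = (w - 1)/(w - 7)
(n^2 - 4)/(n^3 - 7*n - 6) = (n - 2)/(n^2 - 2*n - 3)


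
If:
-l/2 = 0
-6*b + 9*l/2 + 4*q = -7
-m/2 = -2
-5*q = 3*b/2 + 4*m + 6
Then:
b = -53/36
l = 0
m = 4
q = -95/24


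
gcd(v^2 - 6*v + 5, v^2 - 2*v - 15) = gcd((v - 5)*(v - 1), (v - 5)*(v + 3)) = v - 5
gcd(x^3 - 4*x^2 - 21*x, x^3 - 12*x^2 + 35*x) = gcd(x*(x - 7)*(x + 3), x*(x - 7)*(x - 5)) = x^2 - 7*x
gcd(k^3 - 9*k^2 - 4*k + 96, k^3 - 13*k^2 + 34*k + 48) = k - 8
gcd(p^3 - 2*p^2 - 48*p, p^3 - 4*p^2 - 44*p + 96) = p^2 - 2*p - 48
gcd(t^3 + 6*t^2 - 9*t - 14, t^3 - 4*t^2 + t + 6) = t^2 - t - 2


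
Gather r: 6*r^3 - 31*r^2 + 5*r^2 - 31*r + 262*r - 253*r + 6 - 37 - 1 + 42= 6*r^3 - 26*r^2 - 22*r + 10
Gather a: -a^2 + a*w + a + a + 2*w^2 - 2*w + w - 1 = -a^2 + a*(w + 2) + 2*w^2 - w - 1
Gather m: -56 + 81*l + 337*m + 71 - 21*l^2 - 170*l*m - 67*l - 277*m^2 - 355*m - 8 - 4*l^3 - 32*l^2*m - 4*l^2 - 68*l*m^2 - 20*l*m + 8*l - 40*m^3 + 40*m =-4*l^3 - 25*l^2 + 22*l - 40*m^3 + m^2*(-68*l - 277) + m*(-32*l^2 - 190*l + 22) + 7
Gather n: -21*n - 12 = -21*n - 12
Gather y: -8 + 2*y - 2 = 2*y - 10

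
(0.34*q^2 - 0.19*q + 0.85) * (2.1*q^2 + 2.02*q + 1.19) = 0.714*q^4 + 0.2878*q^3 + 1.8058*q^2 + 1.4909*q + 1.0115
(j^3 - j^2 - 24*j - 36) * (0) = 0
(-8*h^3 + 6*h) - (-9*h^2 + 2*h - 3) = -8*h^3 + 9*h^2 + 4*h + 3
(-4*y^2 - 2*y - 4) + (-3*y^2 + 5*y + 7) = -7*y^2 + 3*y + 3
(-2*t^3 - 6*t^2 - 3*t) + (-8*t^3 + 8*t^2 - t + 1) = -10*t^3 + 2*t^2 - 4*t + 1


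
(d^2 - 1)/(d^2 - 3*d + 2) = (d + 1)/(d - 2)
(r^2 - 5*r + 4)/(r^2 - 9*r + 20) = (r - 1)/(r - 5)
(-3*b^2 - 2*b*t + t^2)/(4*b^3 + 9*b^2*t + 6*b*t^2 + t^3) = (-3*b + t)/(4*b^2 + 5*b*t + t^2)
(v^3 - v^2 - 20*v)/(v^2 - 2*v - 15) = v*(v + 4)/(v + 3)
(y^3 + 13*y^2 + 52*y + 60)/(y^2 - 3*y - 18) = (y^3 + 13*y^2 + 52*y + 60)/(y^2 - 3*y - 18)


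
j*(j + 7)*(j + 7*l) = j^3 + 7*j^2*l + 7*j^2 + 49*j*l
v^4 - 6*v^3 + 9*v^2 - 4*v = v*(v - 4)*(v - 1)^2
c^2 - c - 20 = (c - 5)*(c + 4)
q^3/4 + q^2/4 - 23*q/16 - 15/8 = (q/4 + 1/2)*(q - 5/2)*(q + 3/2)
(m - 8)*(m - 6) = m^2 - 14*m + 48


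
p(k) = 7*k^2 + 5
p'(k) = 14*k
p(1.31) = 17.01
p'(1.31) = 18.34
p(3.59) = 95.22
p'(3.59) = 50.26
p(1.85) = 28.96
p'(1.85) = 25.90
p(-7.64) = 413.59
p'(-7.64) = -106.96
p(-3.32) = 82.16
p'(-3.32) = -46.48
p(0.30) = 5.63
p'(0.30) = 4.20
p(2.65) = 54.16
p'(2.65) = 37.10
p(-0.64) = 7.87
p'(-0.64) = -8.96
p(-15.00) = 1580.00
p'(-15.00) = -210.00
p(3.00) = 68.00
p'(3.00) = 42.00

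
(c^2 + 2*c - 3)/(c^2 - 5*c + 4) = (c + 3)/(c - 4)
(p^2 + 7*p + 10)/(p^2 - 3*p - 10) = (p + 5)/(p - 5)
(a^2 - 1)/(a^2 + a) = (a - 1)/a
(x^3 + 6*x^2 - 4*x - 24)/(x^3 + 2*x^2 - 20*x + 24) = (x + 2)/(x - 2)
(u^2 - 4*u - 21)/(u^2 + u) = (u^2 - 4*u - 21)/(u*(u + 1))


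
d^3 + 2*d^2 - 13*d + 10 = (d - 2)*(d - 1)*(d + 5)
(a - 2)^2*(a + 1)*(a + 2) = a^4 - a^3 - 6*a^2 + 4*a + 8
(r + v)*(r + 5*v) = r^2 + 6*r*v + 5*v^2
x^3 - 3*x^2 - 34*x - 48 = (x - 8)*(x + 2)*(x + 3)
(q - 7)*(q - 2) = q^2 - 9*q + 14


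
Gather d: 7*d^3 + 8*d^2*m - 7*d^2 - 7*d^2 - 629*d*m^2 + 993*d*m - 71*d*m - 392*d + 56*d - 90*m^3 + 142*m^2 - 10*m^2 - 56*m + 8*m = 7*d^3 + d^2*(8*m - 14) + d*(-629*m^2 + 922*m - 336) - 90*m^3 + 132*m^2 - 48*m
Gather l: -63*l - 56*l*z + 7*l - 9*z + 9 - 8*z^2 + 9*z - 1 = l*(-56*z - 56) - 8*z^2 + 8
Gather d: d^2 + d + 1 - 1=d^2 + d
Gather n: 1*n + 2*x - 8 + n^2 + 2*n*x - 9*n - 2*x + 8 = n^2 + n*(2*x - 8)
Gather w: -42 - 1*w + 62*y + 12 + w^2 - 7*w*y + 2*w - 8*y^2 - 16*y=w^2 + w*(1 - 7*y) - 8*y^2 + 46*y - 30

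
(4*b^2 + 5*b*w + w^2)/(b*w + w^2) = (4*b + w)/w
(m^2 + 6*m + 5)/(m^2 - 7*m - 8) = (m + 5)/(m - 8)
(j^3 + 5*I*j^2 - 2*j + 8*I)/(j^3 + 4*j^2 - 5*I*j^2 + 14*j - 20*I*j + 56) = (j^2 + 3*I*j + 4)/(j^2 + j*(4 - 7*I) - 28*I)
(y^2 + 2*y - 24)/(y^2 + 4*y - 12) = (y - 4)/(y - 2)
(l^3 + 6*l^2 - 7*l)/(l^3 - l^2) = (l + 7)/l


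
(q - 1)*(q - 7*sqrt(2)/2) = q^2 - 7*sqrt(2)*q/2 - q + 7*sqrt(2)/2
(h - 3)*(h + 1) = h^2 - 2*h - 3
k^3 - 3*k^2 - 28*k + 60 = (k - 6)*(k - 2)*(k + 5)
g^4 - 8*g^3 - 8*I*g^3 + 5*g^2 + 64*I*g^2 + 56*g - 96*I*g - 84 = (g - 6)*(g - 2)*(g - 7*I)*(g - I)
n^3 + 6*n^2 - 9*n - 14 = (n - 2)*(n + 1)*(n + 7)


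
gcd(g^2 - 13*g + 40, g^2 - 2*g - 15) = g - 5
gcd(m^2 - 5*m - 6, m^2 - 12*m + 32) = 1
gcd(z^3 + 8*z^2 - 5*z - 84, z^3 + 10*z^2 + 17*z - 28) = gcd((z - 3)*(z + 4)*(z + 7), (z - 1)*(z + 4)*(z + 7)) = z^2 + 11*z + 28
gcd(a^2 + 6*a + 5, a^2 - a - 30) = a + 5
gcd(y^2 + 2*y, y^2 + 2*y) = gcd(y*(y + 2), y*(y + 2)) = y^2 + 2*y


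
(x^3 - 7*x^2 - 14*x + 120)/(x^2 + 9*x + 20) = (x^2 - 11*x + 30)/(x + 5)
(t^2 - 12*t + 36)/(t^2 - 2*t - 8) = (-t^2 + 12*t - 36)/(-t^2 + 2*t + 8)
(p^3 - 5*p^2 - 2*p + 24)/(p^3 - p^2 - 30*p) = (-p^3 + 5*p^2 + 2*p - 24)/(p*(-p^2 + p + 30))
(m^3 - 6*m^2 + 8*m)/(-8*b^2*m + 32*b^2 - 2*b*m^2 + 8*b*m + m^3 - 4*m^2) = m*(2 - m)/(8*b^2 + 2*b*m - m^2)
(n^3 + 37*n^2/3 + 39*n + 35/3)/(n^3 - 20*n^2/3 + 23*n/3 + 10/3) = (n^2 + 12*n + 35)/(n^2 - 7*n + 10)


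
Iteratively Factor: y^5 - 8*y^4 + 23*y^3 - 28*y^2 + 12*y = (y - 2)*(y^4 - 6*y^3 + 11*y^2 - 6*y) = (y - 2)^2*(y^3 - 4*y^2 + 3*y) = y*(y - 2)^2*(y^2 - 4*y + 3) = y*(y - 3)*(y - 2)^2*(y - 1)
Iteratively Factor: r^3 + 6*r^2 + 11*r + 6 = (r + 3)*(r^2 + 3*r + 2) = (r + 1)*(r + 3)*(r + 2)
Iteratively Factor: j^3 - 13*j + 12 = (j + 4)*(j^2 - 4*j + 3) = (j - 1)*(j + 4)*(j - 3)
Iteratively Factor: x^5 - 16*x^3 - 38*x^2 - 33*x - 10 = (x + 1)*(x^4 - x^3 - 15*x^2 - 23*x - 10) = (x + 1)^2*(x^3 - 2*x^2 - 13*x - 10) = (x - 5)*(x + 1)^2*(x^2 + 3*x + 2) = (x - 5)*(x + 1)^3*(x + 2)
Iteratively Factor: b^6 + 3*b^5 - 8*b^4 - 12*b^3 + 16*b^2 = (b - 2)*(b^5 + 5*b^4 + 2*b^3 - 8*b^2) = (b - 2)*(b + 4)*(b^4 + b^3 - 2*b^2) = (b - 2)*(b + 2)*(b + 4)*(b^3 - b^2) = (b - 2)*(b - 1)*(b + 2)*(b + 4)*(b^2) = b*(b - 2)*(b - 1)*(b + 2)*(b + 4)*(b)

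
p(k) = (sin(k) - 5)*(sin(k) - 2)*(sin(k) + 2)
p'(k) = (sin(k) - 5)*(sin(k) - 2)*cos(k) + (sin(k) - 5)*(sin(k) + 2)*cos(k) + (sin(k) - 2)*(sin(k) + 2)*cos(k) = (3*sin(k)^2 - 10*sin(k) - 4)*cos(k)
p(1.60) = 12.00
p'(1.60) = 0.32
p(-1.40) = 18.13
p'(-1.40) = 1.49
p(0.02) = 19.92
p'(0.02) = -4.20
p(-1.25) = 18.44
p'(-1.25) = 2.58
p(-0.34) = 20.74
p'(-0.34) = -0.31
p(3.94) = 19.93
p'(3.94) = -3.28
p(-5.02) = 12.51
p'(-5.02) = -3.27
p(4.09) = 19.41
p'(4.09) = -3.56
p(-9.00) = 20.73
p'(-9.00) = -0.57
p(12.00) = 20.55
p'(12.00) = 1.88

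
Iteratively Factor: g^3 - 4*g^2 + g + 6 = (g - 2)*(g^2 - 2*g - 3) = (g - 2)*(g + 1)*(g - 3)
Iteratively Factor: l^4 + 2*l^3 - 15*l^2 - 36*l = (l + 3)*(l^3 - l^2 - 12*l) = l*(l + 3)*(l^2 - l - 12) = l*(l - 4)*(l + 3)*(l + 3)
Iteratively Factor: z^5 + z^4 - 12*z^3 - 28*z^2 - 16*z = (z)*(z^4 + z^3 - 12*z^2 - 28*z - 16) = z*(z + 1)*(z^3 - 12*z - 16) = z*(z - 4)*(z + 1)*(z^2 + 4*z + 4) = z*(z - 4)*(z + 1)*(z + 2)*(z + 2)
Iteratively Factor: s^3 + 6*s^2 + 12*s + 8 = (s + 2)*(s^2 + 4*s + 4) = (s + 2)^2*(s + 2)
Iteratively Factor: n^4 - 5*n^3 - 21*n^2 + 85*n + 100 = (n + 4)*(n^3 - 9*n^2 + 15*n + 25) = (n + 1)*(n + 4)*(n^2 - 10*n + 25) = (n - 5)*(n + 1)*(n + 4)*(n - 5)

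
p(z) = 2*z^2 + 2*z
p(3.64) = 33.78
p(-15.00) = 420.00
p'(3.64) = 16.56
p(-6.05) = 61.10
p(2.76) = 20.76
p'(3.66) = 16.64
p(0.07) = 0.15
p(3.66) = 34.11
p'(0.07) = 2.28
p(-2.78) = 9.90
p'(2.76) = 13.04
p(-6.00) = 60.00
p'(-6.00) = -22.00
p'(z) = 4*z + 2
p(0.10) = 0.22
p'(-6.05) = -22.20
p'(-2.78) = -9.12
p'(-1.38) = -3.52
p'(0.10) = 2.40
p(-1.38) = 1.05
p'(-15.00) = -58.00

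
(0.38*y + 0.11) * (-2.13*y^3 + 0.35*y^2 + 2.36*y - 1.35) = -0.8094*y^4 - 0.1013*y^3 + 0.9353*y^2 - 0.2534*y - 0.1485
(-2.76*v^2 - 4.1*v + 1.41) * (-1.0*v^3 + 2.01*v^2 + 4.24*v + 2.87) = 2.76*v^5 - 1.4476*v^4 - 21.3534*v^3 - 22.4711*v^2 - 5.7886*v + 4.0467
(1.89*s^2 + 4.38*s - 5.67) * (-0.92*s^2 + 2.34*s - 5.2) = -1.7388*s^4 + 0.392999999999999*s^3 + 5.6376*s^2 - 36.0438*s + 29.484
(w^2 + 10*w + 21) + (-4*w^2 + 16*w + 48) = -3*w^2 + 26*w + 69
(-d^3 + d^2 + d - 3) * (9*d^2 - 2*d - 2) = -9*d^5 + 11*d^4 + 9*d^3 - 31*d^2 + 4*d + 6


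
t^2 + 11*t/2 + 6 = (t + 3/2)*(t + 4)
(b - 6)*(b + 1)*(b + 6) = b^3 + b^2 - 36*b - 36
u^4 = u^4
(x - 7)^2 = x^2 - 14*x + 49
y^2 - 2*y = y*(y - 2)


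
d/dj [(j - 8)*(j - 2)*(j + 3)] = 3*j^2 - 14*j - 14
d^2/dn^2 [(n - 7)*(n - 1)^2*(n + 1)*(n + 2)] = 20*n^3 - 72*n^2 - 60*n + 40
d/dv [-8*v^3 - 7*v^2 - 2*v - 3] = -24*v^2 - 14*v - 2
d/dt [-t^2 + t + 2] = 1 - 2*t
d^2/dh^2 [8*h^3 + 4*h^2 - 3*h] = 48*h + 8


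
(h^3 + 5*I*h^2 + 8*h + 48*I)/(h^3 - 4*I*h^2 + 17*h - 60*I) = (h + 4*I)/(h - 5*I)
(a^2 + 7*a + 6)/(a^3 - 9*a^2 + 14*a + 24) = (a + 6)/(a^2 - 10*a + 24)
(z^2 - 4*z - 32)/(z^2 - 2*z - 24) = (z - 8)/(z - 6)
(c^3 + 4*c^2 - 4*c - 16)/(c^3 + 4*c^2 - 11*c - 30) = (c^2 + 2*c - 8)/(c^2 + 2*c - 15)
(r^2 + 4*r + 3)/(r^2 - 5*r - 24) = (r + 1)/(r - 8)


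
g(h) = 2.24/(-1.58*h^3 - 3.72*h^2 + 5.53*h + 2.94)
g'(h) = 2.24*(4.74*h^2 + 7.44*h - 5.53)/(-1.58*h^3 - 3.72*h^2 + 5.53*h + 2.94)^2 = (10.6176*h^2 + 16.6656*h - 12.3872)/(1.58*h^3 + 3.72*h^2 - 5.53*h - 2.94)^2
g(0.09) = 0.66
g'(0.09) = -0.93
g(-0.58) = -1.85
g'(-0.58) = -12.61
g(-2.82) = -0.33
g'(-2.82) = 0.54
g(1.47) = -1.13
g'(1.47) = 8.87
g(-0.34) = 3.24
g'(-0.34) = -35.15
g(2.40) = -0.08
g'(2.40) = 0.12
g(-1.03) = -0.45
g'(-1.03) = -0.74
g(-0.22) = 1.44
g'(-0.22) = -6.38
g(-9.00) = 0.00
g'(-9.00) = 0.00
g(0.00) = 0.76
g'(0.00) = -1.43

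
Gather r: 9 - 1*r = 9 - r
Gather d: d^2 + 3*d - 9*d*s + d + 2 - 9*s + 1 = d^2 + d*(4 - 9*s) - 9*s + 3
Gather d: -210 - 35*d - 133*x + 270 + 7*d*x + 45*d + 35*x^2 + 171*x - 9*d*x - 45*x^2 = d*(10 - 2*x) - 10*x^2 + 38*x + 60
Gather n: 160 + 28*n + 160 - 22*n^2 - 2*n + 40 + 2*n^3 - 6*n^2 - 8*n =2*n^3 - 28*n^2 + 18*n + 360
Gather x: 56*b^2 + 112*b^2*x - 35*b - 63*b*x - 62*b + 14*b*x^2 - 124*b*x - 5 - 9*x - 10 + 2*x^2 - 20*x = 56*b^2 - 97*b + x^2*(14*b + 2) + x*(112*b^2 - 187*b - 29) - 15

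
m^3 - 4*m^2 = m^2*(m - 4)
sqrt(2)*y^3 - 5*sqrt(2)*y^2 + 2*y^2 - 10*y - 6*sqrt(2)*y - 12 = (y - 6)*(y + sqrt(2))*(sqrt(2)*y + sqrt(2))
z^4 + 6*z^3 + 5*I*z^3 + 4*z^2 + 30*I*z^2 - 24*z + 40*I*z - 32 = (z + 2)*(z + 4)*(z + I)*(z + 4*I)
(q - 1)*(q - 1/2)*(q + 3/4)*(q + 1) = q^4 + q^3/4 - 11*q^2/8 - q/4 + 3/8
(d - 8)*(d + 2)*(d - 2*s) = d^3 - 2*d^2*s - 6*d^2 + 12*d*s - 16*d + 32*s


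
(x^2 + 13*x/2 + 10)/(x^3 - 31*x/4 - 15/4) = 2*(x + 4)/(2*x^2 - 5*x - 3)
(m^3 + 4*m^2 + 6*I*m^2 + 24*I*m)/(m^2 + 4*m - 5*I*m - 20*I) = m*(m + 6*I)/(m - 5*I)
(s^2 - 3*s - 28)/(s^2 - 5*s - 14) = (s + 4)/(s + 2)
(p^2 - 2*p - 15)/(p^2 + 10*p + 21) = (p - 5)/(p + 7)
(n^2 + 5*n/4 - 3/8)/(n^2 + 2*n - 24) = (8*n^2 + 10*n - 3)/(8*(n^2 + 2*n - 24))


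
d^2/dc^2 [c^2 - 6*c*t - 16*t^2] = 2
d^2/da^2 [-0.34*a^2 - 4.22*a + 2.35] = -0.680000000000000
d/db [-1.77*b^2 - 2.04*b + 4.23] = -3.54*b - 2.04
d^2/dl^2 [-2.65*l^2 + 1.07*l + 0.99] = -5.30000000000000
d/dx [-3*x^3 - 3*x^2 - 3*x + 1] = -9*x^2 - 6*x - 3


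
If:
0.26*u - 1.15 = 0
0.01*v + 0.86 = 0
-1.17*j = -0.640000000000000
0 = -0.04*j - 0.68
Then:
No Solution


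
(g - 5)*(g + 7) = g^2 + 2*g - 35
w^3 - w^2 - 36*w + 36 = (w - 6)*(w - 1)*(w + 6)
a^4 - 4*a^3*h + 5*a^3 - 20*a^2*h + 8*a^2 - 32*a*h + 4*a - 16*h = (a + 1)*(a + 2)^2*(a - 4*h)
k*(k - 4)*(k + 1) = k^3 - 3*k^2 - 4*k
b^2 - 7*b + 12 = (b - 4)*(b - 3)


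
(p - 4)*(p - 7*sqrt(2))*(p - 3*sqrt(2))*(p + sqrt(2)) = p^4 - 9*sqrt(2)*p^3 - 4*p^3 + 22*p^2 + 36*sqrt(2)*p^2 - 88*p + 42*sqrt(2)*p - 168*sqrt(2)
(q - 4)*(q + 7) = q^2 + 3*q - 28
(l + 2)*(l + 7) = l^2 + 9*l + 14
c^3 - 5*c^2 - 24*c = c*(c - 8)*(c + 3)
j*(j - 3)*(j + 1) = j^3 - 2*j^2 - 3*j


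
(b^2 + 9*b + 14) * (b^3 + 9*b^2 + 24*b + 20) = b^5 + 18*b^4 + 119*b^3 + 362*b^2 + 516*b + 280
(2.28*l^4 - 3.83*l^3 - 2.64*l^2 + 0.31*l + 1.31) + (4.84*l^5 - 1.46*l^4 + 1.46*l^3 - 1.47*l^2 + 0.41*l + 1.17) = 4.84*l^5 + 0.82*l^4 - 2.37*l^3 - 4.11*l^2 + 0.72*l + 2.48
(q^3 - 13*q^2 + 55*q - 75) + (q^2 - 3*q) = q^3 - 12*q^2 + 52*q - 75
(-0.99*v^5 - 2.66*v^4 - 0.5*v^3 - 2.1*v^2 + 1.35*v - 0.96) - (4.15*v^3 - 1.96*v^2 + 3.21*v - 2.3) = -0.99*v^5 - 2.66*v^4 - 4.65*v^3 - 0.14*v^2 - 1.86*v + 1.34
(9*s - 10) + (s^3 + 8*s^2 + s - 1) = s^3 + 8*s^2 + 10*s - 11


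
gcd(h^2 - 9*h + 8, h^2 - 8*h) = h - 8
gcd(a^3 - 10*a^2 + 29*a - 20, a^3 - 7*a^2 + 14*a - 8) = a^2 - 5*a + 4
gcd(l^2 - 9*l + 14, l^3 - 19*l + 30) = l - 2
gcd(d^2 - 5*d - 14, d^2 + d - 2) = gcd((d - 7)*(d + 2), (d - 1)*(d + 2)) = d + 2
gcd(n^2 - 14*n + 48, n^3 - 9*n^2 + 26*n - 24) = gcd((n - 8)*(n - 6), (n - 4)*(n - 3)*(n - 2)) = 1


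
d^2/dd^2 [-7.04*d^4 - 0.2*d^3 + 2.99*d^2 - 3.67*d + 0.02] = -84.48*d^2 - 1.2*d + 5.98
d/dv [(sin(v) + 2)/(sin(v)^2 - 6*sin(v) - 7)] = (-sin(v)^2 - 4*sin(v) + 5)*cos(v)/((sin(v) - 7)^2*(sin(v) + 1)^2)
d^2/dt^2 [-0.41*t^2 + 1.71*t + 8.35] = -0.820000000000000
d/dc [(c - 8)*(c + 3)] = 2*c - 5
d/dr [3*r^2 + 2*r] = 6*r + 2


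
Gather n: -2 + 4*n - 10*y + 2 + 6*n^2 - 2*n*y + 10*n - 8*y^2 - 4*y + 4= 6*n^2 + n*(14 - 2*y) - 8*y^2 - 14*y + 4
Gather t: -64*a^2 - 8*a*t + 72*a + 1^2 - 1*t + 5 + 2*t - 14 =-64*a^2 + 72*a + t*(1 - 8*a) - 8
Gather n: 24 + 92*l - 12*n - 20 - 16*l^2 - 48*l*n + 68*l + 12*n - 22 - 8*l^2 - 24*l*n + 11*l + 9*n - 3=-24*l^2 + 171*l + n*(9 - 72*l) - 21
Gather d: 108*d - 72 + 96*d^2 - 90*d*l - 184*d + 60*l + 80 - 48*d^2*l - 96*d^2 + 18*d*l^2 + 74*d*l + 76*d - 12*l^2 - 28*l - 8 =-48*d^2*l + d*(18*l^2 - 16*l) - 12*l^2 + 32*l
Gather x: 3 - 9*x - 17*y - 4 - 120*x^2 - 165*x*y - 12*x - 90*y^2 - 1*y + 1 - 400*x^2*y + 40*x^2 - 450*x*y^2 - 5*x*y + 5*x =x^2*(-400*y - 80) + x*(-450*y^2 - 170*y - 16) - 90*y^2 - 18*y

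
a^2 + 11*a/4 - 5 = (a - 5/4)*(a + 4)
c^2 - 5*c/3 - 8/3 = (c - 8/3)*(c + 1)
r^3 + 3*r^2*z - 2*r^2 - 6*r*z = r*(r - 2)*(r + 3*z)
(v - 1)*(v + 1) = v^2 - 1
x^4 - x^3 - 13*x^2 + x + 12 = (x - 4)*(x - 1)*(x + 1)*(x + 3)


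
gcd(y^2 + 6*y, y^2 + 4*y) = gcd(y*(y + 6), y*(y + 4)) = y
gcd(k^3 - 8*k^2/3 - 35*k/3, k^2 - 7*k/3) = k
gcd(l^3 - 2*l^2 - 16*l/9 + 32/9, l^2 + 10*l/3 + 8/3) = l + 4/3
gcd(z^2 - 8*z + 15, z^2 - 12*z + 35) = z - 5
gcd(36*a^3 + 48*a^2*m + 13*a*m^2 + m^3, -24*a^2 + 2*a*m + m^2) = 6*a + m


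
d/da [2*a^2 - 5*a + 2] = 4*a - 5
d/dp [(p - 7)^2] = 2*p - 14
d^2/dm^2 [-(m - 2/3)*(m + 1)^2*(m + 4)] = -12*m^2 - 32*m - 10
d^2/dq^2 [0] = 0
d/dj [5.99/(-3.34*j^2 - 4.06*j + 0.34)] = (40.0132*j + 24.3194)/(3.34*j^2 + 4.06*j - 0.34)^2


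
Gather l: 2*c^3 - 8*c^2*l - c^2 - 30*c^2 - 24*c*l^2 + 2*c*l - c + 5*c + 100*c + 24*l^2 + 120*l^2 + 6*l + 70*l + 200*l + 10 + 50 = 2*c^3 - 31*c^2 + 104*c + l^2*(144 - 24*c) + l*(-8*c^2 + 2*c + 276) + 60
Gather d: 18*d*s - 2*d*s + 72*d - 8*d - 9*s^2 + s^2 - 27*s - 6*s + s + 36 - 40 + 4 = d*(16*s + 64) - 8*s^2 - 32*s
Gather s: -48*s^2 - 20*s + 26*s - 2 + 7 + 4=-48*s^2 + 6*s + 9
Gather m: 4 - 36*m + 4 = 8 - 36*m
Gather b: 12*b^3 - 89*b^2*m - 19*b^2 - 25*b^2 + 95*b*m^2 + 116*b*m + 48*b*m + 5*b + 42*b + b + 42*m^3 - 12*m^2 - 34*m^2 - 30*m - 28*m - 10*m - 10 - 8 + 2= 12*b^3 + b^2*(-89*m - 44) + b*(95*m^2 + 164*m + 48) + 42*m^3 - 46*m^2 - 68*m - 16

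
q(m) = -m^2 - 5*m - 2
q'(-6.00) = 7.00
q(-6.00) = -8.00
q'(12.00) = -29.00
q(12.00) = -206.00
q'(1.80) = -8.60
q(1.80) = -14.24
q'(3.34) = -11.68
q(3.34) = -29.86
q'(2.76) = -10.52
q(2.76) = -23.42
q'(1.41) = -7.82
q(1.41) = -11.04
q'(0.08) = -5.16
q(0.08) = -2.41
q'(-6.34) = 7.68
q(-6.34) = -10.50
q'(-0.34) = -4.32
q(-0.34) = -0.42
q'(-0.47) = -4.06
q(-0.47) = 0.13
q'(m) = -2*m - 5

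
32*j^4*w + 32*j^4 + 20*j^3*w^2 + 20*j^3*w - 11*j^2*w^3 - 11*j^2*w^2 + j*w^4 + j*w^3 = (-8*j + w)*(-4*j + w)*(j + w)*(j*w + j)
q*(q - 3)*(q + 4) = q^3 + q^2 - 12*q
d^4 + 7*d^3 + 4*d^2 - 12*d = d*(d - 1)*(d + 2)*(d + 6)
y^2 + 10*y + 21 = (y + 3)*(y + 7)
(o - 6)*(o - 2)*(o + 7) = o^3 - o^2 - 44*o + 84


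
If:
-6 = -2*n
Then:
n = 3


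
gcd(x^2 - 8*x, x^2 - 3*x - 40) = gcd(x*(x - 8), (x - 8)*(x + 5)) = x - 8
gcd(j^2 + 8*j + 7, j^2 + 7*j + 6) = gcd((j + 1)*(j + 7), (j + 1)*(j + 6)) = j + 1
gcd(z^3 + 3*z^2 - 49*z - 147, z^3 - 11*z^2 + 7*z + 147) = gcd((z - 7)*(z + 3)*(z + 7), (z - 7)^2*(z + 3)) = z^2 - 4*z - 21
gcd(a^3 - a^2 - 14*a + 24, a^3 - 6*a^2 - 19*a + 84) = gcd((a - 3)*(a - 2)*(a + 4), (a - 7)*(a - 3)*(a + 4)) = a^2 + a - 12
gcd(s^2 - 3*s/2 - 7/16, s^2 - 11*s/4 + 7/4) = s - 7/4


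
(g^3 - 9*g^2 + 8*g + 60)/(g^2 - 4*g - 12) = g - 5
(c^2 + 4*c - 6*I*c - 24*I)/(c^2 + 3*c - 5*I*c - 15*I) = (c^2 + c*(4 - 6*I) - 24*I)/(c^2 + c*(3 - 5*I) - 15*I)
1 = 1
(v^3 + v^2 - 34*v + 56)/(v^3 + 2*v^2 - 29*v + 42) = (v - 4)/(v - 3)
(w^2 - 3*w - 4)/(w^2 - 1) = (w - 4)/(w - 1)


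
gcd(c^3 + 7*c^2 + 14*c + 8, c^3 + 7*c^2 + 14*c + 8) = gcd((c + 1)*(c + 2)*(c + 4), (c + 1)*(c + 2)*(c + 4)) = c^3 + 7*c^2 + 14*c + 8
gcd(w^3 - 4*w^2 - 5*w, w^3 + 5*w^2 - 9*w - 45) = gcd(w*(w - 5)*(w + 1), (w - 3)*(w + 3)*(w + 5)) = 1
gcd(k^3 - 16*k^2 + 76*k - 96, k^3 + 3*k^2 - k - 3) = 1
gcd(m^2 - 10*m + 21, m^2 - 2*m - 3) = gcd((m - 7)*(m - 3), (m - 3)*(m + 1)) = m - 3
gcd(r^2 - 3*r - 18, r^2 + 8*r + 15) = r + 3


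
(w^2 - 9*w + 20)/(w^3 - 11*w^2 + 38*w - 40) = 1/(w - 2)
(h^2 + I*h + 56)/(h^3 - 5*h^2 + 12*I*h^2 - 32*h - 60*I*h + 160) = (h - 7*I)/(h^2 + h*(-5 + 4*I) - 20*I)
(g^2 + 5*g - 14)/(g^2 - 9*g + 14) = (g + 7)/(g - 7)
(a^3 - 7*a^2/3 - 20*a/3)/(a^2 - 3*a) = (3*a^2 - 7*a - 20)/(3*(a - 3))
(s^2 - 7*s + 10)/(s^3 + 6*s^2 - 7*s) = (s^2 - 7*s + 10)/(s*(s^2 + 6*s - 7))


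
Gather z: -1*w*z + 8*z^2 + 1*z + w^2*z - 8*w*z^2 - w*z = z^2*(8 - 8*w) + z*(w^2 - 2*w + 1)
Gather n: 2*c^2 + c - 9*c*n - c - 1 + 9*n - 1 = 2*c^2 + n*(9 - 9*c) - 2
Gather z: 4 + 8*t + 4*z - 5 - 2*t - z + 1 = 6*t + 3*z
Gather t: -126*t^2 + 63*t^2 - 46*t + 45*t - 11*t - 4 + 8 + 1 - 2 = -63*t^2 - 12*t + 3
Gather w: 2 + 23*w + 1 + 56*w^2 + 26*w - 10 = 56*w^2 + 49*w - 7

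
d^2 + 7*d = d*(d + 7)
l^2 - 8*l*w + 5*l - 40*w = (l + 5)*(l - 8*w)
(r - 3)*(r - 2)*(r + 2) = r^3 - 3*r^2 - 4*r + 12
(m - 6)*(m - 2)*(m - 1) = m^3 - 9*m^2 + 20*m - 12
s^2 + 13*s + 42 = (s + 6)*(s + 7)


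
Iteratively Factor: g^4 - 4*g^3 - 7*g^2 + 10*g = (g - 1)*(g^3 - 3*g^2 - 10*g) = (g - 1)*(g + 2)*(g^2 - 5*g) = (g - 5)*(g - 1)*(g + 2)*(g)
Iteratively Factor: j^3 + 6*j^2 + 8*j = (j + 4)*(j^2 + 2*j) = (j + 2)*(j + 4)*(j)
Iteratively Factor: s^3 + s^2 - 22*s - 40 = (s - 5)*(s^2 + 6*s + 8) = (s - 5)*(s + 2)*(s + 4)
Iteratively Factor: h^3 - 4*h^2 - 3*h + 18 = (h - 3)*(h^2 - h - 6) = (h - 3)*(h + 2)*(h - 3)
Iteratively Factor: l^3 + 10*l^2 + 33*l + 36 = (l + 4)*(l^2 + 6*l + 9) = (l + 3)*(l + 4)*(l + 3)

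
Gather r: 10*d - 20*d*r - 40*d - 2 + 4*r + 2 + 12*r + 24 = -30*d + r*(16 - 20*d) + 24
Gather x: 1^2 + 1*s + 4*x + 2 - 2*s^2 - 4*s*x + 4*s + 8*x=-2*s^2 + 5*s + x*(12 - 4*s) + 3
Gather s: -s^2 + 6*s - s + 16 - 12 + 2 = -s^2 + 5*s + 6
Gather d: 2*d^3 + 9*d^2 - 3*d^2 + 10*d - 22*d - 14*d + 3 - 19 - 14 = 2*d^3 + 6*d^2 - 26*d - 30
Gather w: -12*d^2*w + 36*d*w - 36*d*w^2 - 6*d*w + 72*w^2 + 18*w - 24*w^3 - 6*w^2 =-24*w^3 + w^2*(66 - 36*d) + w*(-12*d^2 + 30*d + 18)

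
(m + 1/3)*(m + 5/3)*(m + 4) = m^3 + 6*m^2 + 77*m/9 + 20/9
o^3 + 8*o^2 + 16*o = o*(o + 4)^2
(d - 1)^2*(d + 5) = d^3 + 3*d^2 - 9*d + 5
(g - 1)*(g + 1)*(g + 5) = g^3 + 5*g^2 - g - 5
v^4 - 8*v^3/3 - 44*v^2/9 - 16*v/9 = v*(v - 4)*(v + 2/3)^2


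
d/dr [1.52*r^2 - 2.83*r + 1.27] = 3.04*r - 2.83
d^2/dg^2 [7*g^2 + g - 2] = 14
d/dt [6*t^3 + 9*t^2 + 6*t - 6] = 18*t^2 + 18*t + 6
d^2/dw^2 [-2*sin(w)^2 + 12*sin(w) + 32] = -12*sin(w) - 4*cos(2*w)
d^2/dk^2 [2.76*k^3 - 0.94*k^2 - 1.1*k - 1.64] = 16.56*k - 1.88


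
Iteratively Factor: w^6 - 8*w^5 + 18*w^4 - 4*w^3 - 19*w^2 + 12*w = (w + 1)*(w^5 - 9*w^4 + 27*w^3 - 31*w^2 + 12*w) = (w - 3)*(w + 1)*(w^4 - 6*w^3 + 9*w^2 - 4*w) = (w - 3)*(w - 1)*(w + 1)*(w^3 - 5*w^2 + 4*w) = (w - 3)*(w - 1)^2*(w + 1)*(w^2 - 4*w) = w*(w - 3)*(w - 1)^2*(w + 1)*(w - 4)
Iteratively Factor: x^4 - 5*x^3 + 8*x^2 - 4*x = (x - 1)*(x^3 - 4*x^2 + 4*x) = (x - 2)*(x - 1)*(x^2 - 2*x) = x*(x - 2)*(x - 1)*(x - 2)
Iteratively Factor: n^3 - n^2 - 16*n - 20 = (n + 2)*(n^2 - 3*n - 10) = (n - 5)*(n + 2)*(n + 2)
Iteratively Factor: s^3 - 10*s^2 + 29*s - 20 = (s - 4)*(s^2 - 6*s + 5) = (s - 5)*(s - 4)*(s - 1)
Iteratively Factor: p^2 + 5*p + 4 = (p + 4)*(p + 1)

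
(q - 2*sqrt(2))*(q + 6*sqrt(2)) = q^2 + 4*sqrt(2)*q - 24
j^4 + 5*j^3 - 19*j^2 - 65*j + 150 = (j - 3)*(j - 2)*(j + 5)^2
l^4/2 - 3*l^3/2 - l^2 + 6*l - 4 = (l/2 + 1)*(l - 2)^2*(l - 1)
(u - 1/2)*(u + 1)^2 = u^3 + 3*u^2/2 - 1/2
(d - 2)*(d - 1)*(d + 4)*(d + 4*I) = d^4 + d^3 + 4*I*d^3 - 10*d^2 + 4*I*d^2 + 8*d - 40*I*d + 32*I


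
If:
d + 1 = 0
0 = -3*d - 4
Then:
No Solution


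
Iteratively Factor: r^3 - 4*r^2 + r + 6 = (r - 2)*(r^2 - 2*r - 3) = (r - 3)*(r - 2)*(r + 1)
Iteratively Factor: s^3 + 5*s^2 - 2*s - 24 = (s - 2)*(s^2 + 7*s + 12) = (s - 2)*(s + 4)*(s + 3)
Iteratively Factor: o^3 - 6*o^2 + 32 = (o + 2)*(o^2 - 8*o + 16) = (o - 4)*(o + 2)*(o - 4)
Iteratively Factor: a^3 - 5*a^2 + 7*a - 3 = (a - 1)*(a^2 - 4*a + 3) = (a - 3)*(a - 1)*(a - 1)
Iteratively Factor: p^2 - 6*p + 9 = (p - 3)*(p - 3)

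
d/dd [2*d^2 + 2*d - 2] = 4*d + 2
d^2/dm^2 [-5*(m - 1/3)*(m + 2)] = -10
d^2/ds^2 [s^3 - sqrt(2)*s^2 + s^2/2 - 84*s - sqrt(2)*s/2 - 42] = 6*s - 2*sqrt(2) + 1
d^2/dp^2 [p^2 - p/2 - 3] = 2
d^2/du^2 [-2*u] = 0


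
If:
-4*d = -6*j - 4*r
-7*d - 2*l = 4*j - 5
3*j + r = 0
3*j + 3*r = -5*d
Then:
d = 0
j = 0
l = 5/2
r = 0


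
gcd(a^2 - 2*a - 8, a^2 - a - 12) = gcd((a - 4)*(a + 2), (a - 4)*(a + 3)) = a - 4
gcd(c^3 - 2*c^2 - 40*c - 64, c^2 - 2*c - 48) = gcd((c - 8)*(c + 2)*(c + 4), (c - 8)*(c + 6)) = c - 8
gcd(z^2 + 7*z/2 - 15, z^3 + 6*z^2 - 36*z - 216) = z + 6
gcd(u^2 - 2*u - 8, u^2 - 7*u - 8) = 1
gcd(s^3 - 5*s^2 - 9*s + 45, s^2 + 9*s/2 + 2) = 1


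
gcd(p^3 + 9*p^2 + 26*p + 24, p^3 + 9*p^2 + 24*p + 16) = p + 4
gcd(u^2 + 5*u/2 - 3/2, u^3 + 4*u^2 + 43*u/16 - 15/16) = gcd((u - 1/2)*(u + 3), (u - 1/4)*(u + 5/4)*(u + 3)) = u + 3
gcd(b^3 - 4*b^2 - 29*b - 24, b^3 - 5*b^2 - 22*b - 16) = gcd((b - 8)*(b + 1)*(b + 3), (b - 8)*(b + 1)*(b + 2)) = b^2 - 7*b - 8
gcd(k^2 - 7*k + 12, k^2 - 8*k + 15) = k - 3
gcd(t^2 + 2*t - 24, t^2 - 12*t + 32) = t - 4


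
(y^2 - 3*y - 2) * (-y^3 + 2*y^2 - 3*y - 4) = -y^5 + 5*y^4 - 7*y^3 + y^2 + 18*y + 8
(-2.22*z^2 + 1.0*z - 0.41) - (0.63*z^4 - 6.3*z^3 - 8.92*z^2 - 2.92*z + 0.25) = -0.63*z^4 + 6.3*z^3 + 6.7*z^2 + 3.92*z - 0.66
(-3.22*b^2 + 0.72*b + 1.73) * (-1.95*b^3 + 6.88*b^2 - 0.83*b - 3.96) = 6.279*b^5 - 23.5576*b^4 + 4.2527*b^3 + 24.056*b^2 - 4.2871*b - 6.8508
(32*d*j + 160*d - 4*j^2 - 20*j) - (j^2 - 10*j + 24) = 32*d*j + 160*d - 5*j^2 - 10*j - 24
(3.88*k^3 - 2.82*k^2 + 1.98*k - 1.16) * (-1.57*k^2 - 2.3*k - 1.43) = -6.0916*k^5 - 4.4966*k^4 - 2.171*k^3 + 1.2998*k^2 - 0.1634*k + 1.6588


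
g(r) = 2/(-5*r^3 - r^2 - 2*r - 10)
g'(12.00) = 0.00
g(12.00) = 0.00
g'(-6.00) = 0.00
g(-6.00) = 0.00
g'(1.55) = 0.07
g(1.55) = -0.06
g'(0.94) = 0.12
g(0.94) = -0.12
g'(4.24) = 0.00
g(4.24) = -0.00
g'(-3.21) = 0.01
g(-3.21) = 0.01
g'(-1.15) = 19.43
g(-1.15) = -1.41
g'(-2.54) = 0.04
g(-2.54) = 0.03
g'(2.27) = 0.03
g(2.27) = -0.03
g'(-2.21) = 0.07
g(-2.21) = 0.05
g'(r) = 2*(15*r^2 + 2*r + 2)/(-5*r^3 - r^2 - 2*r - 10)^2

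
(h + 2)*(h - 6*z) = h^2 - 6*h*z + 2*h - 12*z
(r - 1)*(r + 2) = r^2 + r - 2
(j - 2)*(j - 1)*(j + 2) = j^3 - j^2 - 4*j + 4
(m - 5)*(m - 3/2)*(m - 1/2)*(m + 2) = m^4 - 5*m^3 - 13*m^2/4 + 71*m/4 - 15/2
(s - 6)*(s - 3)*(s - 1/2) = s^3 - 19*s^2/2 + 45*s/2 - 9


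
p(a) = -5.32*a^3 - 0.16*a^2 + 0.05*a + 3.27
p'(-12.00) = -2294.35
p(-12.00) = 9172.59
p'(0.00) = 0.05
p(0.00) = 3.27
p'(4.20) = -282.83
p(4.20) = -393.49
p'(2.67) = -114.58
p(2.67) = -99.00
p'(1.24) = -24.89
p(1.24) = -7.06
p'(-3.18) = -160.33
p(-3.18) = 172.57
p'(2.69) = -116.30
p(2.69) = -101.31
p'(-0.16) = -0.31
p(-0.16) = 3.28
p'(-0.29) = -1.20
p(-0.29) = 3.37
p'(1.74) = -48.83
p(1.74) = -25.15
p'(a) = -15.96*a^2 - 0.32*a + 0.05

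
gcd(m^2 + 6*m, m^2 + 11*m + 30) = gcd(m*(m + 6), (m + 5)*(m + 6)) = m + 6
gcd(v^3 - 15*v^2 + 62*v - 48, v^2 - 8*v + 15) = 1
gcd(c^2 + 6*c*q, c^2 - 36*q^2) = c + 6*q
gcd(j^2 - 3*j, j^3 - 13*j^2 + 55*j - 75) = j - 3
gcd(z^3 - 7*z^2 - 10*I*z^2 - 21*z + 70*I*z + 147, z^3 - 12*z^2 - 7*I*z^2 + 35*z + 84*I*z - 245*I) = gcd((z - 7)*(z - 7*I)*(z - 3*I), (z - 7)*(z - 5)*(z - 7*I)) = z^2 + z*(-7 - 7*I) + 49*I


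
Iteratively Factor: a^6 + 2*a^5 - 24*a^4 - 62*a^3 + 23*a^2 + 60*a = (a - 1)*(a^5 + 3*a^4 - 21*a^3 - 83*a^2 - 60*a) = (a - 5)*(a - 1)*(a^4 + 8*a^3 + 19*a^2 + 12*a) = a*(a - 5)*(a - 1)*(a^3 + 8*a^2 + 19*a + 12) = a*(a - 5)*(a - 1)*(a + 4)*(a^2 + 4*a + 3) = a*(a - 5)*(a - 1)*(a + 3)*(a + 4)*(a + 1)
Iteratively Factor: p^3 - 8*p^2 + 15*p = (p)*(p^2 - 8*p + 15) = p*(p - 3)*(p - 5)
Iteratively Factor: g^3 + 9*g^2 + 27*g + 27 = (g + 3)*(g^2 + 6*g + 9) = (g + 3)^2*(g + 3)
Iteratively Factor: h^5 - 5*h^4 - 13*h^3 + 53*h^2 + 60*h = (h - 5)*(h^4 - 13*h^2 - 12*h) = (h - 5)*(h + 3)*(h^3 - 3*h^2 - 4*h) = (h - 5)*(h + 1)*(h + 3)*(h^2 - 4*h) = h*(h - 5)*(h + 1)*(h + 3)*(h - 4)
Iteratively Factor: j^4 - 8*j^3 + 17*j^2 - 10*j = (j - 5)*(j^3 - 3*j^2 + 2*j) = (j - 5)*(j - 1)*(j^2 - 2*j) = j*(j - 5)*(j - 1)*(j - 2)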